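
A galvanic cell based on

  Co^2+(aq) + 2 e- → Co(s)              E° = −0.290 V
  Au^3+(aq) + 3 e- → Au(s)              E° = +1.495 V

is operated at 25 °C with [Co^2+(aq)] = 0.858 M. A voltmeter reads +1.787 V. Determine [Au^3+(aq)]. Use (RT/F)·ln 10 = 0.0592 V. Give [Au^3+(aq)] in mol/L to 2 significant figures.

Au³⁺/Au is the cathode (higher E°); E°cell = +1.495 − (−0.290) = +1.785 V with n = 6.
Since E = E° − (0.0592/n)·log Q, log Q = n(E° − E)/0.0592 = −0.203.
For 2 Au^3+(aq) + 3 Co(s) → 2 Au(s) + 3 Co^2+(aq), the reaction quotient is Q = [Co^2+(aq)]^3 / [Au^3+(aq)]^2.
Substituting the known concentrations and solving, log [Au^3+(aq)] = 0.002 and [Au^3+(aq)] = 1.0 M.

1.0 M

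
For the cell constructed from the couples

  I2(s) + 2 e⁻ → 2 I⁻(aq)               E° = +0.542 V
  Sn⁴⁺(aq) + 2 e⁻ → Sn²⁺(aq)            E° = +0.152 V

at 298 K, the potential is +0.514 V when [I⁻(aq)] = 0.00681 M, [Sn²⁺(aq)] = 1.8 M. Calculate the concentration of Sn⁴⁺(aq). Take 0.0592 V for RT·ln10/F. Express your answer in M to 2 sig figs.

2.5 M

With I₂/I⁻ at the cathode and Sn⁴⁺/Sn²⁺ at the anode, E°cell = +0.542 − (+0.152) = +0.390 V (n = 2).
From the Nernst equation, log Q = n(E° − E)/0.0592 = 2·(+0.390 − (+0.514))/0.0592 = −4.189.
Balancing electrons gives I2(s) + Sn²⁺(aq) → 2 I⁻(aq) + Sn⁴⁺(aq); thus Q = ([I⁻(aq)]^2·[Sn⁴⁺(aq)]) / [Sn²⁺(aq)].
Solving for the unknown gives log [Sn⁴⁺(aq)] = 0.400, so [Sn⁴⁺(aq)] ≈ 2.5 M.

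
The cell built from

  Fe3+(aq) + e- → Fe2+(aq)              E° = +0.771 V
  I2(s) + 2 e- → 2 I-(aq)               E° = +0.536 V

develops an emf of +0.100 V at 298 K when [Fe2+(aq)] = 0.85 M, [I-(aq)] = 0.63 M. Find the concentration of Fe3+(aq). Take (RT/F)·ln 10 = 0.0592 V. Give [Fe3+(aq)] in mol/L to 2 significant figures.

The Fe³⁺/Fe²⁺ couple has the larger reduction potential, so it is the cathode: E°cell = +0.771 − (+0.536) = +0.235 V and n = 2.
From the Nernst equation, log Q = n(E° − E)/0.0592 = 2·(+0.235 − (+0.100))/0.0592 = 4.561.
Balancing electrons gives 2 Fe3+(aq) + 2 I-(aq) → 2 Fe2+(aq) + I2(s); thus Q = [Fe2+(aq)]^2 / ([Fe3+(aq)]^2·[I-(aq)]^2).
Isolating [Fe3+(aq)] in Q = 10^{4.561} yields log [Fe3+(aq)] = −2.150, i.e. 0.0071 M.

0.0071 M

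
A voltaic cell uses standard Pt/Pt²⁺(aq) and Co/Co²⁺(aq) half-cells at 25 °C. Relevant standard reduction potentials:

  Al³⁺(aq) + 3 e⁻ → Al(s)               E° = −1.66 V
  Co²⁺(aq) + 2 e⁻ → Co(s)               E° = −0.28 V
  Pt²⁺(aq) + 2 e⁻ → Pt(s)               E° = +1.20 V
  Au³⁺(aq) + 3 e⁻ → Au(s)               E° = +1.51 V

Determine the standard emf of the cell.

The Pt²⁺/Pt couple has the higher E°, so Pt ion is reduced (cathode) and Co is oxidized (anode).
E°cell = E°(cathode) − E°(anode) = +1.20 − (−0.28) = +1.48 V.

+1.48 V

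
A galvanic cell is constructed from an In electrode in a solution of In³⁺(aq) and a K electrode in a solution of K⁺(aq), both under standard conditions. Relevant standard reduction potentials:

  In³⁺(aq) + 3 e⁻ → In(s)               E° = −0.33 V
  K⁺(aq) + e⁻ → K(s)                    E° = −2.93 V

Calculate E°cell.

Of the two couples in this cell, the one with the more positive reduction potential is reduced at the cathode: here that is In³⁺/In (−0.33 V); K⁺/K (−2.93 V) is the anode.
E°cell = E°(cathode) − E°(anode) = −0.33 − (−2.93) = +2.60 V.

+2.60 V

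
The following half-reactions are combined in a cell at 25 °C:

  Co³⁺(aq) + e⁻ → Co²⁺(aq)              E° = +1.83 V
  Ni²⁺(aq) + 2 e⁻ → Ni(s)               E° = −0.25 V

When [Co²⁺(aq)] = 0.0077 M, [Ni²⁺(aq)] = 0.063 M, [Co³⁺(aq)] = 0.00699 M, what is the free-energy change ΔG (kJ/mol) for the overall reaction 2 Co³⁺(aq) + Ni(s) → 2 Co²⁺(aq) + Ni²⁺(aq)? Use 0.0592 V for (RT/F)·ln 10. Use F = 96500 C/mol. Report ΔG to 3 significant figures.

−408 kJ/mol

The standard cell potential is +1.83 − (−0.25) = +2.08 V, with n = 2 electrons in the balanced equation.
Q = ([Co²⁺(aq)]^2·[Ni²⁺(aq)]) / [Co³⁺(aq)]^2 = 0.0764, so log Q = −1.117 and E = +2.08 − (0.0592/2)(−1.117) = +2.1131 V.
ΔG = −nFE = −(2)(96500)(+2.1131) J/mol = −408 kJ/mol.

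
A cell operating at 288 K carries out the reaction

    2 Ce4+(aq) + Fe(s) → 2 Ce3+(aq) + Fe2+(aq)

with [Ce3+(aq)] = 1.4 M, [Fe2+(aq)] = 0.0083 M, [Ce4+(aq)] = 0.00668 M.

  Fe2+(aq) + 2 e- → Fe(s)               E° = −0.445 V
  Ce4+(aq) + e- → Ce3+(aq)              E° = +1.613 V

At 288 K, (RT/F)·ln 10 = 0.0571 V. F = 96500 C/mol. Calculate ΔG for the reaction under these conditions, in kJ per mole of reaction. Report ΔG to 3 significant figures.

The standard cell potential is +1.613 − (−0.445) = +2.058 V, with n = 2 electrons in the balanced equation.
Q = ([Ce3+(aq)]^2·[Fe2+(aq)]) / [Ce4+(aq)]^2 = 365, so log Q = 2.562 and E = +2.058 − (0.0571/2)(2.562) = +1.9849 V.
ΔG = −nFE = −(2)(96500)(+1.9849) J/mol = −383 kJ/mol.

−383 kJ/mol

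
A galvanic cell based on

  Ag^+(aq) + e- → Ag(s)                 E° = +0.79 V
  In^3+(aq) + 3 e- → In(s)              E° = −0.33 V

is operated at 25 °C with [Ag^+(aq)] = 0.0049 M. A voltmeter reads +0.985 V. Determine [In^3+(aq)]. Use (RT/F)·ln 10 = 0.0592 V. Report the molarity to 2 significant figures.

0.82 M

Ag⁺/Ag is the cathode (higher E°); E°cell = +0.79 − (−0.33) = +1.12 V with n = 3.
Since E = E° − (0.0592/n)·log Q, log Q = n(E° − E)/0.0592 = 6.841.
The balanced reaction is 3 Ag^+(aq) + In(s) → 3 Ag(s) + In^3+(aq), so Q = [In^3+(aq)] / [Ag^+(aq)]^3.
Solving for the unknown gives log [In^3+(aq)] = −0.088, so [In^3+(aq)] ≈ 0.82 M.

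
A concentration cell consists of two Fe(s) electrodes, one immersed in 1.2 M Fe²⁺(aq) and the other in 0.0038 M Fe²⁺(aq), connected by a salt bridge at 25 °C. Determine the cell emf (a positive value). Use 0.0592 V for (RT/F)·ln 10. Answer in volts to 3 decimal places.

0.074 V

For a concentration cell E°cell = 0, since both electrodes use the same couple.
The compartment with the higher Fe²⁺(aq) concentration (1.2 M) acts as the cathode; ions are reduced there and produced at the dilute (0.0038 M) anode.
With n = 2, Ecell = −(0.0592/2)·log([dilute]/[conc]) = −(0.0592/2)·log(0.0038/1.2) = +0.074 V.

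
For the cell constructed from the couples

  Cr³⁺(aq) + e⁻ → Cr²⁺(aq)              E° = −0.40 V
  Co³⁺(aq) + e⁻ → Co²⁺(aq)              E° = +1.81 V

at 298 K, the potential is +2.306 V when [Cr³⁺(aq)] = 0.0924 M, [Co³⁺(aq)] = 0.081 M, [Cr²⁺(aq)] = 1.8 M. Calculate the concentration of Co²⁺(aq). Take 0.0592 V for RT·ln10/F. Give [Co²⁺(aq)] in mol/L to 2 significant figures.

Co³⁺/Co²⁺ is the cathode (higher E°); E°cell = +1.81 − (−0.40) = +2.21 V with n = 1.
From the Nernst equation, log Q = n(E° − E)/0.0592 = 1·(+2.21 − (+2.306))/0.0592 = −1.622.
Balancing electrons gives Co³⁺(aq) + Cr²⁺(aq) → Co²⁺(aq) + Cr³⁺(aq); thus Q = ([Co²⁺(aq)]·[Cr³⁺(aq)]) / ([Co³⁺(aq)]·[Cr²⁺(aq)]).
Solving for the unknown gives log [Co²⁺(aq)] = −1.424, so [Co²⁺(aq)] ≈ 0.038 M.

0.038 M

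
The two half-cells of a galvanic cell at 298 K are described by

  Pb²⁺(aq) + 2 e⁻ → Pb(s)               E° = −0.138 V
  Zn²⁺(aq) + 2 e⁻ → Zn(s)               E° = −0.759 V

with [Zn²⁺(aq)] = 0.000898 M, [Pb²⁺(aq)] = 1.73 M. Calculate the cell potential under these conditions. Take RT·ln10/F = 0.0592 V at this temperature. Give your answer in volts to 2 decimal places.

+0.72 V

The Pb²⁺/Pb couple has the more positive E°, so it is the cathode; Zn²⁺/Zn is the anode.
E°cell = −0.138 − (−0.759) = +0.621 V, with n = 2 electrons transferred.
The balanced reaction is Pb²⁺(aq) + Zn(s) → Pb(s) + Zn²⁺(aq), so Q = [Zn²⁺(aq)] / [Pb²⁺(aq)] = 0.000519 and log Q = −3.285.
By the Nernst equation, E = +0.621 − (0.0592/2)·(−3.285) = +0.72 V.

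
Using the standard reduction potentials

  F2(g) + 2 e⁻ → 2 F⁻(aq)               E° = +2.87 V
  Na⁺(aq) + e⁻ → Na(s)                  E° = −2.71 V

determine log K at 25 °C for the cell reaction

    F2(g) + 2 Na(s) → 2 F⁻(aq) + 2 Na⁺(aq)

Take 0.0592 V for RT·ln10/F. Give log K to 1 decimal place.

The F₂/F⁻ couple is reduced (cathode); E°cell = +2.87 − (−2.71) = +5.58 V with n = 2.
At equilibrium E = 0, so log K = nE°cell / 0.0592 = (2)(+5.58) / 0.0592 = 188.5.

log K = 188.5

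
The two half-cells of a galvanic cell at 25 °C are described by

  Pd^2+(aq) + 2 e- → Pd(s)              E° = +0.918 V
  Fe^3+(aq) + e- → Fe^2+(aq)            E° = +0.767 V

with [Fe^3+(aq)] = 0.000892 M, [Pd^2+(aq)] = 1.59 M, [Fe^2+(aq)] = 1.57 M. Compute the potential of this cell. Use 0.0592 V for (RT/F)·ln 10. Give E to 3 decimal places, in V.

The Pd²⁺/Pd couple has the more positive E°, so it is the cathode; Fe³⁺/Fe²⁺ is the anode.
E°cell = +0.918 − (+0.767) = +0.151 V, with n = 2 electrons transferred.
The balanced reaction is Pd^2+(aq) + 2 Fe^2+(aq) → Pd(s) + 2 Fe^3+(aq), so Q = [Fe^3+(aq)]^2 / ([Pd^2+(aq)]·[Fe^2+(aq)]^2) = 2.03×10^−7 and log Q = −6.692.
By the Nernst equation, E = +0.151 − (0.0592/2)·(−6.692) = +0.349 V.

+0.349 V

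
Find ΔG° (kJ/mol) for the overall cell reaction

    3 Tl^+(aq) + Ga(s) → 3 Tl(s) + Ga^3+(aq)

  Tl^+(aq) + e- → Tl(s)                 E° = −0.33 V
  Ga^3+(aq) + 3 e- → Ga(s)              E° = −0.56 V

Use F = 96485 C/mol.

In the reaction as written Tl^+(aq) is reduced, so the Tl⁺/Tl couple is the cathode and Ga³⁺/Ga is the anode.
E°cell = −0.33 − (−0.56) = +0.23 V; balancing electrons gives n = 3.
ΔG° = −nFE°cell = −(3)(96485)(+0.23) J/mol = −66.6 kJ/mol.

−66.6 kJ/mol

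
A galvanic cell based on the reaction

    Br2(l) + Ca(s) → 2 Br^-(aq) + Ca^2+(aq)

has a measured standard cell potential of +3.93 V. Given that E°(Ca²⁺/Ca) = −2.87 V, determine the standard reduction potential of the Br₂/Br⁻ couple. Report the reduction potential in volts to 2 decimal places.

+1.06 V

In the reaction as written the Br₂/Br⁻ couple is reduced (cathode) and Ca²⁺/Ca is oxidized (anode), so E°cell = E°(Br₂/Br⁻) − E°(Ca²⁺/Ca).
E°(Br₂/Br⁻) = E°cell + E°(anode) = +3.93 + (−2.87) = +1.06 V.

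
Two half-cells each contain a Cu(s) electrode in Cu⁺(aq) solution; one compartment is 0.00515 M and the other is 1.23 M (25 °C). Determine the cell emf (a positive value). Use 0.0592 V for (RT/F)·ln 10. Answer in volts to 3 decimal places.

0.141 V

For a concentration cell E°cell = 0, since both electrodes use the same couple.
The compartment with the higher Cu⁺(aq) concentration (1.23 M) acts as the cathode; ions are reduced there and produced at the dilute (0.00515 M) anode.
With n = 1, Ecell = −(0.0592/1)·log([dilute]/[conc]) = −(0.0592/1)·log(0.00515/1.23) = +0.141 V.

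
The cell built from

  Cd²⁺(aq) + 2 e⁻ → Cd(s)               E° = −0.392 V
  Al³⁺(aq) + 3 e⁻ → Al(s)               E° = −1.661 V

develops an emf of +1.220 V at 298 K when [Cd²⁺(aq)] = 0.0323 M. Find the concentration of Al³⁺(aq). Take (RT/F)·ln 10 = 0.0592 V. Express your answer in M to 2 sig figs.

Cd²⁺/Cd is the cathode (higher E°); E°cell = −0.392 − (−1.661) = +1.269 V with n = 6.
Rearranging E = E° − (0.0592/n)·log Q gives log Q = 6(+1.269 − (+1.220))/0.0592 = 4.966.
The balanced reaction is 3 Cd²⁺(aq) + 2 Al(s) → 3 Cd(s) + 2 Al³⁺(aq), so Q = [Al³⁺(aq)]^2 / [Cd²⁺(aq)]^3.
Solving for the unknown gives log [Al³⁺(aq)] = 0.247, so [Al³⁺(aq)] ≈ 1.8 M.

1.8 M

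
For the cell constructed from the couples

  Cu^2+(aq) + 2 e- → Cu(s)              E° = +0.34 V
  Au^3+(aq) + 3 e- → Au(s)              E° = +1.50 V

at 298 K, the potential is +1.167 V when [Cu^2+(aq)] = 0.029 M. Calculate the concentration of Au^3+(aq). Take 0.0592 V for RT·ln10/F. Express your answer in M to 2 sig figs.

0.011 M

The Au³⁺/Au couple has the larger reduction potential, so it is the cathode: E°cell = +1.50 − (+0.34) = +1.16 V and n = 6.
Since E = E° − (0.0592/n)·log Q, log Q = n(E° − E)/0.0592 = −0.709.
For 2 Au^3+(aq) + 3 Cu(s) → 2 Au(s) + 3 Cu^2+(aq), the reaction quotient is Q = [Cu^2+(aq)]^3 / [Au^3+(aq)]^2.
Isolating [Au^3+(aq)] in Q = 10^{−0.709} yields log [Au^3+(aq)] = −1.952, i.e. 0.011 M.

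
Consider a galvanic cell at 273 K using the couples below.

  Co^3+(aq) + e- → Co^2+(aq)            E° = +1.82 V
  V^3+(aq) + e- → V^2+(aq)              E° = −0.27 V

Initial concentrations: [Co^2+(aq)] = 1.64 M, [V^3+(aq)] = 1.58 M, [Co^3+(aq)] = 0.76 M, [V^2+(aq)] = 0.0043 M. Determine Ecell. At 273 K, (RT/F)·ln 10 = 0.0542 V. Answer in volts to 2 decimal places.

+1.93 V

Since E°(Co³⁺/Co²⁺) > E°(V³⁺/V²⁺), Co³⁺/Co²⁺ serves as the cathode.
The standard potential is +1.82 − (−0.27) = +2.09 V and the balanced reaction transfers n = 1 electron.
Balancing gives Co^3+(aq) + V^2+(aq) → Co^2+(aq) + V^3+(aq); hence Q = ([Co^2+(aq)]·[V^3+(aq)]) / ([Co^3+(aq)]·[V^2+(aq)]) = 793 (log Q = 2.899).
E = E° − (0.0542/n)·log Q = +2.09 − (0.0542/1)(2.899) = +1.93 V.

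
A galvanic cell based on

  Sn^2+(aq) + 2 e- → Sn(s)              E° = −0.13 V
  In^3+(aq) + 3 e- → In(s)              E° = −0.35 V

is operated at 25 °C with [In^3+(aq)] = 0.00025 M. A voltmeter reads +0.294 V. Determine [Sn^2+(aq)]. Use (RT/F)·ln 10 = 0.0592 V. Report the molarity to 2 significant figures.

1.3 M

Sn²⁺/Sn is the cathode (higher E°); E°cell = −0.13 − (−0.35) = +0.22 V with n = 6.
Rearranging E = E° − (0.0592/n)·log Q gives log Q = 6(+0.22 − (+0.294))/0.0592 = −7.500.
For 3 Sn^2+(aq) + 2 In(s) → 3 Sn(s) + 2 In^3+(aq), the reaction quotient is Q = [In^3+(aq)]^2 / [Sn^2+(aq)]^3.
Substituting the known concentrations and solving, log [Sn^2+(aq)] = 0.099 and [Sn^2+(aq)] = 1.3 M.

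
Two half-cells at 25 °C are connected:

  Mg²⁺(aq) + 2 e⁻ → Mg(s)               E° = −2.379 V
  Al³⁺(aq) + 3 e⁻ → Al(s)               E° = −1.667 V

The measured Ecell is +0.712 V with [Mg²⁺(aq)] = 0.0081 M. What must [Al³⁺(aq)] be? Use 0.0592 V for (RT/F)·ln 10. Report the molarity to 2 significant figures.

0.00073 M

The Al³⁺/Al couple has the larger reduction potential, so it is the cathode: E°cell = −1.667 − (−2.379) = +0.712 V and n = 6.
Since E = E° − (0.0592/n)·log Q, log Q = n(E° − E)/0.0592 = 0.000.
For 2 Al³⁺(aq) + 3 Mg(s) → 2 Al(s) + 3 Mg²⁺(aq), the reaction quotient is Q = [Mg²⁺(aq)]^3 / [Al³⁺(aq)]^2.
Isolating [Al³⁺(aq)] in Q = 10^{0.000} yields log [Al³⁺(aq)] = −3.137, i.e. 0.00073 M.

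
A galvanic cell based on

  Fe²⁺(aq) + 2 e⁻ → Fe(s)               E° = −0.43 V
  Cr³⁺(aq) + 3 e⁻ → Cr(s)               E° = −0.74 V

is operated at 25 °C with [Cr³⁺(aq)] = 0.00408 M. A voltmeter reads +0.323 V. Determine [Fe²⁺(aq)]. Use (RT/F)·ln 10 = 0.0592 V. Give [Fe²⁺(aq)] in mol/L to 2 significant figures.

With Fe²⁺/Fe at the cathode and Cr³⁺/Cr at the anode, E°cell = −0.43 − (−0.74) = +0.31 V (n = 6).
Rearranging E = E° − (0.0592/n)·log Q gives log Q = 6(+0.31 − (+0.323))/0.0592 = −1.318.
The balanced reaction is 3 Fe²⁺(aq) + 2 Cr(s) → 3 Fe(s) + 2 Cr³⁺(aq), so Q = [Cr³⁺(aq)]^2 / [Fe²⁺(aq)]^3.
Isolating [Fe²⁺(aq)] in Q = 10^{−1.318} yields log [Fe²⁺(aq)] = −1.154, i.e. 0.070 M.

0.070 M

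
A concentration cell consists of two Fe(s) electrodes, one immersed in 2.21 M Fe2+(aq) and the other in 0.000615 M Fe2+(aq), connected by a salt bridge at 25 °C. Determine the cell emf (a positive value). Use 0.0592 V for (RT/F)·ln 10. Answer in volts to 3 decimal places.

0.105 V

For a concentration cell E°cell = 0, since both electrodes use the same couple.
The compartment with the higher Fe2+(aq) concentration (2.21 M) acts as the cathode; ions are reduced there and produced at the dilute (0.000615 M) anode.
With n = 2, Ecell = −(0.0592/2)·log([dilute]/[conc]) = −(0.0592/2)·log(0.000615/2.21) = +0.105 V.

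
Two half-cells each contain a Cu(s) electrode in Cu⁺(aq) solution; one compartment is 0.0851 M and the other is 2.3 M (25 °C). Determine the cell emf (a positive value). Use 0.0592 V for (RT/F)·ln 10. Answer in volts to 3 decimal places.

For a concentration cell E°cell = 0, since both electrodes use the same couple.
The compartment with the higher Cu⁺(aq) concentration (2.3 M) acts as the cathode; ions are reduced there and produced at the dilute (0.0851 M) anode.
With n = 1, Ecell = −(0.0592/1)·log([dilute]/[conc]) = −(0.0592/1)·log(0.0851/2.3) = +0.085 V.

0.085 V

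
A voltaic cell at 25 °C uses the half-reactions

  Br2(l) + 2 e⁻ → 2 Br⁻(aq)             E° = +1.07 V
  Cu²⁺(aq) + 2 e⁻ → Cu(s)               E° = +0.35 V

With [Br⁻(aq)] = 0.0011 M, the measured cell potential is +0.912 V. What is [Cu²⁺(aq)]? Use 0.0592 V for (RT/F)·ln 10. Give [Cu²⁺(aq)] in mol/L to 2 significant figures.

The Br₂/Br⁻ couple has the larger reduction potential, so it is the cathode: E°cell = +1.07 − (+0.35) = +0.72 V and n = 2.
Since E = E° − (0.0592/n)·log Q, log Q = n(E° − E)/0.0592 = −6.486.
The balanced reaction is Br2(l) + Cu(s) → 2 Br⁻(aq) + Cu²⁺(aq), so Q = [Br⁻(aq)]^2·[Cu²⁺(aq)].
Isolating [Cu²⁺(aq)] in Q = 10^{−6.486} yields log [Cu²⁺(aq)] = −0.569, i.e. 0.27 M.

0.27 M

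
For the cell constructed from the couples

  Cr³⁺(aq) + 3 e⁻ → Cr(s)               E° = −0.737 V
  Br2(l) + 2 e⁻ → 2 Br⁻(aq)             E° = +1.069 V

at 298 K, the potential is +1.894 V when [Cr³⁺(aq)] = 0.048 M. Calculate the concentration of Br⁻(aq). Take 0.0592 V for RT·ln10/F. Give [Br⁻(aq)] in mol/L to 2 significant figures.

The Br₂/Br⁻ couple has the larger reduction potential, so it is the cathode: E°cell = +1.069 − (−0.737) = +1.806 V and n = 6.
Since E = E° − (0.0592/n)·log Q, log Q = n(E° − E)/0.0592 = −8.919.
Balancing electrons gives 3 Br2(l) + 2 Cr(s) → 6 Br⁻(aq) + 2 Cr³⁺(aq); thus Q = [Br⁻(aq)]^6·[Cr³⁺(aq)]^2.
Isolating [Br⁻(aq)] in Q = 10^{−8.919} yields log [Br⁻(aq)] = −1.047, i.e. 0.090 M.

0.090 M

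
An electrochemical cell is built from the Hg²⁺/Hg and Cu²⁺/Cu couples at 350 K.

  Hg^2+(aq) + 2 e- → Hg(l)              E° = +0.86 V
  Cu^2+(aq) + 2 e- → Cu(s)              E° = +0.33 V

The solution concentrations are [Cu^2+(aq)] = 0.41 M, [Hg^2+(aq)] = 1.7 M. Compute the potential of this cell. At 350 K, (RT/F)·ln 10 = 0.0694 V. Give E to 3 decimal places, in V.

Since E°(Hg²⁺/Hg) > E°(Cu²⁺/Cu), Hg²⁺/Hg serves as the cathode.
E°cell = E°cat − E°an = +0.86 − (+0.33) = +0.53 V; n = 2.
For the overall reaction Hg^2+(aq) + Cu(s) → Hg(l) + Cu^2+(aq), Q = [Cu^2+(aq)] / [Hg^2+(aq)] = 0.241, giving log Q = −0.618.
E = E° − (0.0694/n)·log Q = +0.53 − (0.0694/2)(−0.618) = +0.551 V.

+0.551 V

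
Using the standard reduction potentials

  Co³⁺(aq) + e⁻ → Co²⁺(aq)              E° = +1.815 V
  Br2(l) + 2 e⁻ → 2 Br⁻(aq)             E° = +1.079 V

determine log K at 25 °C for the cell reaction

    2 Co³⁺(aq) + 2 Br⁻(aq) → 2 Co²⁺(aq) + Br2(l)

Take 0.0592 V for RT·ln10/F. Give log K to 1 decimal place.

The Co³⁺/Co²⁺ couple is reduced (cathode); E°cell = +1.815 − (+1.079) = +0.736 V with n = 2.
At equilibrium E = 0, so log K = nE°cell / 0.0592 = (2)(+0.736) / 0.0592 = 24.9.

log K = 24.9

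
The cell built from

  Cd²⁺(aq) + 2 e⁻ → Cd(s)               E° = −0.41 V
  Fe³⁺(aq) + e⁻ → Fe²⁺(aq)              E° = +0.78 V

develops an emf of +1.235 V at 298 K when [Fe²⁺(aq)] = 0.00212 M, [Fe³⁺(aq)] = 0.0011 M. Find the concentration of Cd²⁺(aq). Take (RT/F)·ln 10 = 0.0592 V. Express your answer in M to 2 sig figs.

0.0081 M

The Fe³⁺/Fe²⁺ couple has the larger reduction potential, so it is the cathode: E°cell = +0.78 − (−0.41) = +1.19 V and n = 2.
Rearranging E = E° − (0.0592/n)·log Q gives log Q = 2(+1.19 − (+1.235))/0.0592 = −1.520.
For 2 Fe³⁺(aq) + Cd(s) → 2 Fe²⁺(aq) + Cd²⁺(aq), the reaction quotient is Q = ([Fe²⁺(aq)]^2·[Cd²⁺(aq)]) / [Fe³⁺(aq)]^2.
Substituting the known concentrations and solving, log [Cd²⁺(aq)] = −2.090 and [Cd²⁺(aq)] = 0.0081 M.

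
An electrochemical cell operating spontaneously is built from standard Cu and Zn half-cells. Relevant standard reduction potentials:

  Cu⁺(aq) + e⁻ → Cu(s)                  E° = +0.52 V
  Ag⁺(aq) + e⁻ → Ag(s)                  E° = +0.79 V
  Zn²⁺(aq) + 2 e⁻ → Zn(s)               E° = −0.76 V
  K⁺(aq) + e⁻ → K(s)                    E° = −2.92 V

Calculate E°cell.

Of the two couples in this cell, the one with the more positive reduction potential is reduced at the cathode: here that is Cu⁺/Cu (+0.52 V); Zn²⁺/Zn (−0.76 V) is the anode.
E°cell = E°(cathode) − E°(anode) = +0.52 − (−0.76) = +1.28 V.

+1.28 V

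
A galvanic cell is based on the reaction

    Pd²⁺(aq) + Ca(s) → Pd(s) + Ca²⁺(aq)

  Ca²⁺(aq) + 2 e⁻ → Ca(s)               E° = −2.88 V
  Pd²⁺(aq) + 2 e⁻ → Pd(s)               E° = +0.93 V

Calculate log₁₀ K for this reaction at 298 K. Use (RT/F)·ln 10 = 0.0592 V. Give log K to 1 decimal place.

log K = 128.7

The Pd²⁺/Pd couple is reduced (cathode); E°cell = +0.93 − (−2.88) = +3.81 V with n = 2.
At equilibrium E = 0, so log K = nE°cell / 0.0592 = (2)(+3.81) / 0.0592 = 128.7.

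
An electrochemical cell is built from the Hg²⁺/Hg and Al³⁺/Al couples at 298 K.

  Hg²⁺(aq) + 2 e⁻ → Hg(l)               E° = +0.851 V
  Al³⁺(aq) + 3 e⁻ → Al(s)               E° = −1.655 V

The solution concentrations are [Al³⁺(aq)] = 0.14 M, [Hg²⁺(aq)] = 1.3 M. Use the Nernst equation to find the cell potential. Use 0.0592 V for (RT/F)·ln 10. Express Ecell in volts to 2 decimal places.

Hg²⁺/Hg is reduced (cathode, E° = +0.851 V) and Al³⁺/Al is oxidized (anode).
E°cell = +0.851 − (−1.655) = +2.506 V, with n = 6 electrons transferred.
For the overall reaction 3 Hg²⁺(aq) + 2 Al(s) → 3 Hg(l) + 2 Al³⁺(aq), Q = [Al³⁺(aq)]^2 / [Hg²⁺(aq)]^3 = 0.00892, giving log Q = −2.050.
E = E° − (0.0592/n)·log Q = +2.506 − (0.0592/6)(−2.050) = +2.53 V.

+2.53 V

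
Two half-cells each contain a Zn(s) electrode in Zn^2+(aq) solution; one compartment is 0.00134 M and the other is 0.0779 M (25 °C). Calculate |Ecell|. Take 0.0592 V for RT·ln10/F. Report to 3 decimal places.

For a concentration cell E°cell = 0, since both electrodes use the same couple.
The compartment with the higher Zn^2+(aq) concentration (0.0779 M) acts as the cathode; ions are reduced there and produced at the dilute (0.00134 M) anode.
With n = 2, Ecell = −(0.0592/2)·log([dilute]/[conc]) = −(0.0592/2)·log(0.00134/0.0779) = +0.052 V.

0.052 V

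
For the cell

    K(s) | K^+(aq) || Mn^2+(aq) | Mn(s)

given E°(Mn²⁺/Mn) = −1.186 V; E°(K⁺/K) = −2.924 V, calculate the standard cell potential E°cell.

By convention the left-hand electrode in cell notation is the anode (oxidation) and the right-hand electrode is the cathode (reduction).
E°cell = E°(right) − E°(left) = −1.186 − (−2.924) = +1.738 V.

+1.738 V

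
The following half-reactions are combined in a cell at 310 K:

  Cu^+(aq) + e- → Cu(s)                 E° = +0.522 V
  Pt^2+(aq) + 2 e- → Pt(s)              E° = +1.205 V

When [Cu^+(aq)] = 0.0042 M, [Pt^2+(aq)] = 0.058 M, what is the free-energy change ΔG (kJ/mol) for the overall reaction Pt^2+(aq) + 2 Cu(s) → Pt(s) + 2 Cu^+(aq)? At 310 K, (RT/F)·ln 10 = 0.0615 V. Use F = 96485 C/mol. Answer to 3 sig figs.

With Pt²⁺/Pt reduced at the cathode, E°cell = +1.205 − (+0.522) = +0.683 V and n = 2.
Here Q = [Cu^+(aq)]^2 / [Pt^2+(aq)] = 0.000304 (log Q = −3.517), giving E = +0.683 − (0.0615/2)·(−3.517) = +0.7911 V.
Finally ΔG = −nFE = −(2)(96485 C/mol)(+0.7911 V) = −153 kJ/mol.

−153 kJ/mol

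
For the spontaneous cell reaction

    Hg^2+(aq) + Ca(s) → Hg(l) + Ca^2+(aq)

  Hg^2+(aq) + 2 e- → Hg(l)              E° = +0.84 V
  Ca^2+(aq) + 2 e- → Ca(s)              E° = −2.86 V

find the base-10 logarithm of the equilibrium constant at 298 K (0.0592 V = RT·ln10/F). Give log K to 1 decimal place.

log K = 125.0

The Hg²⁺/Hg couple is reduced (cathode); E°cell = +0.84 − (−2.86) = +3.70 V with n = 2.
At equilibrium E = 0, so log K = nE°cell / 0.0592 = (2)(+3.70) / 0.0592 = 125.0.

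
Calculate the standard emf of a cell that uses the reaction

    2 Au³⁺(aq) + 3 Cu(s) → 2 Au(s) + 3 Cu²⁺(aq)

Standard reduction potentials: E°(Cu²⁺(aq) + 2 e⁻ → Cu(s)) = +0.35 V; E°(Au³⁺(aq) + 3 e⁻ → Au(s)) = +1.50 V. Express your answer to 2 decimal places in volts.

In the reaction as written, Au³⁺(aq) is reduced (cathode) and Cu²⁺(aq) is produced by oxidation at the anode.
E°cell = E°(cathode) − E°(anode) = +1.50 − (+0.35) = +1.15 V.

+1.15 V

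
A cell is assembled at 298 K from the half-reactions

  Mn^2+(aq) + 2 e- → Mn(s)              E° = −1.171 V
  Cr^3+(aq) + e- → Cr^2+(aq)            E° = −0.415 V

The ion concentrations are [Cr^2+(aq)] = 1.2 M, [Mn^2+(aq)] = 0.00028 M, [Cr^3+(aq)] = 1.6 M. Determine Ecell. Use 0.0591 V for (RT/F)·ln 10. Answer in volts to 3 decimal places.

Since E°(Cr³⁺/Cr²⁺) > E°(Mn²⁺/Mn), Cr³⁺/Cr²⁺ serves as the cathode.
The standard potential is −0.415 − (−1.171) = +0.756 V and the balanced reaction transfers n = 2 electrons.
The balanced reaction is 2 Cr^3+(aq) + Mn(s) → 2 Cr^2+(aq) + Mn^2+(aq), so Q = ([Cr^2+(aq)]^2·[Mn^2+(aq)]) / [Cr^3+(aq)]^2 = 0.000157 and log Q = −3.803.
By the Nernst equation, E = +0.756 − (0.0591/2)·(−3.803) = +0.868 V.

+0.868 V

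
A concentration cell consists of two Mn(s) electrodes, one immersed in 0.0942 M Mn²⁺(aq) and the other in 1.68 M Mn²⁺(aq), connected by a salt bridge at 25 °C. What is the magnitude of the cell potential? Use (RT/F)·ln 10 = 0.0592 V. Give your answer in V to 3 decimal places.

0.037 V

For a concentration cell E°cell = 0, since both electrodes use the same couple.
The compartment with the higher Mn²⁺(aq) concentration (1.68 M) acts as the cathode; ions are reduced there and produced at the dilute (0.0942 M) anode.
With n = 2, Ecell = −(0.0592/2)·log([dilute]/[conc]) = −(0.0592/2)·log(0.0942/1.68) = +0.037 V.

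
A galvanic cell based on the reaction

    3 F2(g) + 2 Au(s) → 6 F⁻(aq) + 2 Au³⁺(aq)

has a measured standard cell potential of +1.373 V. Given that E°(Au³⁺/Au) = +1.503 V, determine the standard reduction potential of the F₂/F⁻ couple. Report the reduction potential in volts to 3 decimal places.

+2.876 V

In the reaction as written the F₂/F⁻ couple is reduced (cathode) and Au³⁺/Au is oxidized (anode), so E°cell = E°(F₂/F⁻) − E°(Au³⁺/Au).
E°(F₂/F⁻) = E°cell + E°(anode) = +1.373 + (+1.503) = +2.876 V.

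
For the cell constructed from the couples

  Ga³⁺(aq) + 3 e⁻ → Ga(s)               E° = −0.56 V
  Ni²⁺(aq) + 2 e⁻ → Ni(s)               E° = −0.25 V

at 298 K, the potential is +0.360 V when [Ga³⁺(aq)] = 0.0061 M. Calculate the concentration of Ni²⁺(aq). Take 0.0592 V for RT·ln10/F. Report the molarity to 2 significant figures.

Ni²⁺/Ni is the cathode (higher E°); E°cell = −0.25 − (−0.56) = +0.31 V with n = 6.
Since E = E° − (0.0592/n)·log Q, log Q = n(E° − E)/0.0592 = −5.068.
The balanced reaction is 3 Ni²⁺(aq) + 2 Ga(s) → 3 Ni(s) + 2 Ga³⁺(aq), so Q = [Ga³⁺(aq)]^2 / [Ni²⁺(aq)]^3.
Substituting the known concentrations and solving, log [Ni²⁺(aq)] = 0.213 and [Ni²⁺(aq)] = 1.6 M.

1.6 M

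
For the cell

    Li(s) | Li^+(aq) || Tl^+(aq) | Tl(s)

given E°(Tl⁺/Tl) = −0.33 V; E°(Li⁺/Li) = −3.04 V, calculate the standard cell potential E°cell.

+2.71 V

By convention the left-hand electrode in cell notation is the anode (oxidation) and the right-hand electrode is the cathode (reduction).
E°cell = E°(right) − E°(left) = −0.33 − (−3.04) = +2.71 V.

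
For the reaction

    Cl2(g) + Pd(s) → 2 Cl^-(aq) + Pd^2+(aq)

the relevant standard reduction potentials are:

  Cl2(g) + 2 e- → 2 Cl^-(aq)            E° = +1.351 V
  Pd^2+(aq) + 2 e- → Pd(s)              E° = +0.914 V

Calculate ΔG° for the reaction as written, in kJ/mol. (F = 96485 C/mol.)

In the reaction as written Cl2(g) is reduced, so the Cl₂/Cl⁻ couple is the cathode and Pd²⁺/Pd is the anode.
E°cell = +1.351 − (+0.914) = +0.437 V; balancing electrons gives n = 2.
ΔG° = −nFE°cell = −(2)(96485)(+0.437) J/mol = −84.3 kJ/mol.

−84.3 kJ/mol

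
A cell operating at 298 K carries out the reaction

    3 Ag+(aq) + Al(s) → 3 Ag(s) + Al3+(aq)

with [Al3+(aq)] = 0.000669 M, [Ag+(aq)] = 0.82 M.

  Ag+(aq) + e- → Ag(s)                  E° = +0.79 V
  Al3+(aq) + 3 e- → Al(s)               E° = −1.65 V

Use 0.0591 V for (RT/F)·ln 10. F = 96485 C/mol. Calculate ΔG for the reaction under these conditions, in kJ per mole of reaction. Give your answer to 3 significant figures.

−723 kJ/mol

With Ag⁺/Ag reduced at the cathode, E°cell = +0.79 − (−1.65) = +2.44 V and n = 3.
The reaction quotient is [Al3+(aq)] / [Ag+(aq)]^3 = 0.00121; by Nernst, E = +2.44 − (0.0591/3)(−2.916) = +2.4974 V.
ΔG = −nFE = −(3)(96485)(+2.4974) J/mol = −723 kJ/mol.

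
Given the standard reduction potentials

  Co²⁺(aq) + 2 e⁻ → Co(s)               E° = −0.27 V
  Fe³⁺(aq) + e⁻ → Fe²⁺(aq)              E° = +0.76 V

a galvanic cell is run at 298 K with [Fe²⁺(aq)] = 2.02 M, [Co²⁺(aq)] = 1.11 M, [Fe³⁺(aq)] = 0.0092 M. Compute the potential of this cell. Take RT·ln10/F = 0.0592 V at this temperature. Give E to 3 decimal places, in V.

+0.890 V

Since E°(Fe³⁺/Fe²⁺) > E°(Co²⁺/Co), Fe³⁺/Fe²⁺ serves as the cathode.
E°cell = E°cat − E°an = +0.76 − (−0.27) = +1.03 V; n = 2.
Balancing gives 2 Fe³⁺(aq) + Co(s) → 2 Fe²⁺(aq) + Co²⁺(aq); hence Q = ([Fe²⁺(aq)]^2·[Co²⁺(aq)]) / [Fe³⁺(aq)]^2 = 5.35×10^4 (log Q = 4.728).
Applying E = E° − (RT ln10/nF)·log Q gives +1.03 − (0.0592/2)(4.728) = +0.890 V.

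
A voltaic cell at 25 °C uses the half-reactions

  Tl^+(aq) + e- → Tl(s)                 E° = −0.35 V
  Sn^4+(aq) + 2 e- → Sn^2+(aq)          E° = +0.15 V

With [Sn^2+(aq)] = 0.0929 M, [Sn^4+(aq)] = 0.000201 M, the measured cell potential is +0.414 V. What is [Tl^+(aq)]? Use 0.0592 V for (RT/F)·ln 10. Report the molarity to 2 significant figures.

1.3 M

Sn⁴⁺/Sn²⁺ is the cathode (higher E°); E°cell = +0.15 − (−0.35) = +0.50 V with n = 2.
Rearranging E = E° − (0.0592/n)·log Q gives log Q = 2(+0.50 − (+0.414))/0.0592 = 2.905.
For Sn^4+(aq) + 2 Tl(s) → Sn^2+(aq) + 2 Tl^+(aq), the reaction quotient is Q = ([Sn^2+(aq)]·[Tl^+(aq)]^2) / [Sn^4+(aq)].
Isolating [Tl^+(aq)] in Q = 10^{2.905} yields log [Tl^+(aq)] = 0.120, i.e. 1.3 M.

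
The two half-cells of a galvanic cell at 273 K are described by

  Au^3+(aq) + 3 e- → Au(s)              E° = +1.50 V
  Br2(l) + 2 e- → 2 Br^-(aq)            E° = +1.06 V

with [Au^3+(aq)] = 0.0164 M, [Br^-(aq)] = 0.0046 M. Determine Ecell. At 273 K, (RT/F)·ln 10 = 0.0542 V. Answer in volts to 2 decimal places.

The Au³⁺/Au couple has the more positive E°, so it is the cathode; Br₂/Br⁻ is the anode.
E°cell = E°cat − E°an = +1.50 − (+1.06) = +0.44 V; n = 6.
Balancing gives 2 Au^3+(aq) + 6 Br^-(aq) → 2 Au(s) + 3 Br2(l); hence Q = 1 / ([Au^3+(aq)]^2·[Br^-(aq)]^6) = 3.92×10^17 (log Q = 17.594).
By the Nernst equation, E = +0.44 − (0.0542/6)·(17.594) = +0.28 V.

+0.28 V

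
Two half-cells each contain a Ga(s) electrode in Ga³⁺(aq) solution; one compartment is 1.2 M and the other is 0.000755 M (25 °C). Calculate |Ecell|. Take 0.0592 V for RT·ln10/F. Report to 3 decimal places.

For a concentration cell E°cell = 0, since both electrodes use the same couple.
The compartment with the higher Ga³⁺(aq) concentration (1.2 M) acts as the cathode; ions are reduced there and produced at the dilute (0.000755 M) anode.
With n = 3, Ecell = −(0.0592/3)·log([dilute]/[conc]) = −(0.0592/3)·log(0.000755/1.2) = +0.063 V.

0.063 V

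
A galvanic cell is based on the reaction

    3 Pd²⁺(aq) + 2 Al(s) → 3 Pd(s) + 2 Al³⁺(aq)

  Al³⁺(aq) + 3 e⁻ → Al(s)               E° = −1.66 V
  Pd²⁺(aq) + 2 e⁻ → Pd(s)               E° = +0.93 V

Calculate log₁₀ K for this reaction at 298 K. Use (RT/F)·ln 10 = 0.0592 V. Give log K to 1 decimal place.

log K = 262.5

The Pd²⁺/Pd couple is reduced (cathode); E°cell = +0.93 − (−1.66) = +2.59 V with n = 6.
At equilibrium E = 0, so log K = nE°cell / 0.0592 = (6)(+2.59) / 0.0592 = 262.5.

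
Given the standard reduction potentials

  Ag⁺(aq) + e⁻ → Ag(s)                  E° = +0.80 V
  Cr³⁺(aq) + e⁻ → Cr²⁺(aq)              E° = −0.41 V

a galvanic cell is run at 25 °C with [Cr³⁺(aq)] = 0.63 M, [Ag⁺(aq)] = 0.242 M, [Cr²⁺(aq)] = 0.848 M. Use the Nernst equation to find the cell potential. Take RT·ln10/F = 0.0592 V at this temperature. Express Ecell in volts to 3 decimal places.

+1.181 V

Ag⁺/Ag is reduced (cathode, E° = +0.80 V) and Cr³⁺/Cr²⁺ is oxidized (anode).
E°cell = +0.80 − (−0.41) = +1.21 V, with n = 1 electron transferred.
Balancing gives Ag⁺(aq) + Cr²⁺(aq) → Ag(s) + Cr³⁺(aq); hence Q = [Cr³⁺(aq)] / ([Ag⁺(aq)]·[Cr²⁺(aq)]) = 3.07 (log Q = 0.487).
By the Nernst equation, E = +1.21 − (0.0592/1)·(0.487) = +1.181 V.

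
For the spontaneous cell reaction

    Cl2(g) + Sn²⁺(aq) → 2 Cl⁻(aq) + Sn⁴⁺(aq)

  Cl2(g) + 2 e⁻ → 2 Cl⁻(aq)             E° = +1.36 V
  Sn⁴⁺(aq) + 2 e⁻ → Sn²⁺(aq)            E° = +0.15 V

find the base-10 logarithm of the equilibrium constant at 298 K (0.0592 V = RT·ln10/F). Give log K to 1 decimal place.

The Cl₂/Cl⁻ couple is reduced (cathode); E°cell = +1.36 − (+0.15) = +1.21 V with n = 2.
At equilibrium E = 0, so log K = nE°cell / 0.0592 = (2)(+1.21) / 0.0592 = 40.9.

log K = 40.9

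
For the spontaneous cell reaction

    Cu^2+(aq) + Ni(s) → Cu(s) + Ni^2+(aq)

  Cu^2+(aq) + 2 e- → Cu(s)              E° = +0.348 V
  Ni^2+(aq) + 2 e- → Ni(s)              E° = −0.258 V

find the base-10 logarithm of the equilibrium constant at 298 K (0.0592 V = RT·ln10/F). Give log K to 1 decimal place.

log K = 20.5

The Cu²⁺/Cu couple is reduced (cathode); E°cell = +0.348 − (−0.258) = +0.606 V with n = 2.
At equilibrium E = 0, so log K = nE°cell / 0.0592 = (2)(+0.606) / 0.0592 = 20.5.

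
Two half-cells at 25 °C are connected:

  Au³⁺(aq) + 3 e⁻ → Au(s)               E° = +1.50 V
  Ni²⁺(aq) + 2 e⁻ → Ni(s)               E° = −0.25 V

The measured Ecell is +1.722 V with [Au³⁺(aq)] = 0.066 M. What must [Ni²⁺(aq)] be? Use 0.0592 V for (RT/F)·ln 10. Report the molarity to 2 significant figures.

1.4 M

With Au³⁺/Au at the cathode and Ni²⁺/Ni at the anode, E°cell = +1.50 − (−0.25) = +1.75 V (n = 6).
Since E = E° − (0.0592/n)·log Q, log Q = n(E° − E)/0.0592 = 2.838.
Balancing electrons gives 2 Au³⁺(aq) + 3 Ni(s) → 2 Au(s) + 3 Ni²⁺(aq); thus Q = [Ni²⁺(aq)]^3 / [Au³⁺(aq)]^2.
Solving for the unknown gives log [Ni²⁺(aq)] = 0.159, so [Ni²⁺(aq)] ≈ 1.4 M.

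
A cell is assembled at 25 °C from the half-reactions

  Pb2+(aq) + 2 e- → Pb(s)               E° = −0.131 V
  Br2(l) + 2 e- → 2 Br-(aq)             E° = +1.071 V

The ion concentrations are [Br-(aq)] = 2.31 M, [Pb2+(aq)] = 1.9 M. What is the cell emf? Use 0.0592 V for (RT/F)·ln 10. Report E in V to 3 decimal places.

+1.172 V

The Br₂/Br⁻ couple has the more positive E°, so it is the cathode; Pb²⁺/Pb is the anode.
The standard potential is +1.071 − (−0.131) = +1.202 V and the balanced reaction transfers n = 2 electrons.
The balanced reaction is Br2(l) + Pb(s) → 2 Br-(aq) + Pb2+(aq), so Q = [Br-(aq)]^2·[Pb2+(aq)] = 10.1 and log Q = 1.006.
E = E° − (0.0592/n)·log Q = +1.202 − (0.0592/2)(1.006) = +1.172 V.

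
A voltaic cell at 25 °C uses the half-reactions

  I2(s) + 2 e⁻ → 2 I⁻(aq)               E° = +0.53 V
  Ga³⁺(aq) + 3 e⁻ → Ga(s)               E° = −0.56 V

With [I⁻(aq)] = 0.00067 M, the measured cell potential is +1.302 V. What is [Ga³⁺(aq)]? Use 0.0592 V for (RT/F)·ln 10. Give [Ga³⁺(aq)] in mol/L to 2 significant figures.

0.060 M

The I₂/I⁻ couple has the larger reduction potential, so it is the cathode: E°cell = +0.53 − (−0.56) = +1.09 V and n = 6.
From the Nernst equation, log Q = n(E° − E)/0.0592 = 6·(+1.09 − (+1.302))/0.0592 = −21.486.
Balancing electrons gives 3 I2(s) + 2 Ga(s) → 6 I⁻(aq) + 2 Ga³⁺(aq); thus Q = [I⁻(aq)]^6·[Ga³⁺(aq)]^2.
Substituting the known concentrations and solving, log [Ga³⁺(aq)] = −1.221 and [Ga³⁺(aq)] = 0.060 M.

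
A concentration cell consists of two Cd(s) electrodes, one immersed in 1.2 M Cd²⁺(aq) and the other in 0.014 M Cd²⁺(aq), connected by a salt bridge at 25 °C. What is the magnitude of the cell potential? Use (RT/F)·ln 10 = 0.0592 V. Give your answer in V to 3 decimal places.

For a concentration cell E°cell = 0, since both electrodes use the same couple.
The compartment with the higher Cd²⁺(aq) concentration (1.2 M) acts as the cathode; ions are reduced there and produced at the dilute (0.014 M) anode.
With n = 2, Ecell = −(0.0592/2)·log([dilute]/[conc]) = −(0.0592/2)·log(0.014/1.2) = +0.057 V.

0.057 V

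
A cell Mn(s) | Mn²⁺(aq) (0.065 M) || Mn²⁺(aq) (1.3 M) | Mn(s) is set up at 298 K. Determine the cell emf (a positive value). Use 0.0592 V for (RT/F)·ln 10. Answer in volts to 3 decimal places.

For a concentration cell E°cell = 0, since both electrodes use the same couple.
The compartment with the higher Mn²⁺(aq) concentration (1.3 M) acts as the cathode; ions are reduced there and produced at the dilute (0.065 M) anode.
With n = 2, Ecell = −(0.0592/2)·log([dilute]/[conc]) = −(0.0592/2)·log(0.065/1.3) = +0.039 V.

0.039 V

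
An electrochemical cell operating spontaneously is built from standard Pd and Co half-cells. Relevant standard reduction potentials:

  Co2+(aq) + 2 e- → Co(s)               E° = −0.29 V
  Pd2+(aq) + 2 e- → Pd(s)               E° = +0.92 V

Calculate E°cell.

+1.21 V

The Pd²⁺/Pd couple has the higher E°, so Pd ion is reduced (cathode) and Co is oxidized (anode).
E°cell = E°(cathode) − E°(anode) = +0.92 − (−0.29) = +1.21 V.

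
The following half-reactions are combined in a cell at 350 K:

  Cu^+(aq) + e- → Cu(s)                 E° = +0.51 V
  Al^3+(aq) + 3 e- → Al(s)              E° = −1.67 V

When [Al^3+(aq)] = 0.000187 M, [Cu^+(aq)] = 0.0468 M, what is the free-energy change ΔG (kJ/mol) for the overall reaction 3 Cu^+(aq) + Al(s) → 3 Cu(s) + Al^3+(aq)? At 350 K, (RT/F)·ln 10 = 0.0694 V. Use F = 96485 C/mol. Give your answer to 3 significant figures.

−629 kJ/mol

The standard cell potential is +0.51 − (−1.67) = +2.18 V, with n = 3 electrons in the balanced equation.
The reaction quotient is [Al^3+(aq)] / [Cu^+(aq)]^3 = 1.82; by Nernst, E = +2.18 − (0.0694/3)(0.261) = +2.1740 V.
Then ΔG = −nFE = −3 × 96485 × +2.1740 J/mol = −629 kJ/mol.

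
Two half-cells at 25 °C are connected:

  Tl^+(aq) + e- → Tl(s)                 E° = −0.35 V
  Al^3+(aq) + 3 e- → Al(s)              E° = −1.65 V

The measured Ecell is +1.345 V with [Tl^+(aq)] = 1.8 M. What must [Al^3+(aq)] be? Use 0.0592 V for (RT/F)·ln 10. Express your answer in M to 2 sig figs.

With Tl⁺/Tl at the cathode and Al³⁺/Al at the anode, E°cell = −0.35 − (−1.65) = +1.30 V (n = 3).
Rearranging E = E° − (0.0592/n)·log Q gives log Q = 3(+1.30 − (+1.345))/0.0592 = −2.280.
The balanced reaction is 3 Tl^+(aq) + Al(s) → 3 Tl(s) + Al^3+(aq), so Q = [Al^3+(aq)] / [Tl^+(aq)]^3.
Isolating [Al^3+(aq)] in Q = 10^{−2.280} yields log [Al^3+(aq)] = −1.514, i.e. 0.031 M.

0.031 M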